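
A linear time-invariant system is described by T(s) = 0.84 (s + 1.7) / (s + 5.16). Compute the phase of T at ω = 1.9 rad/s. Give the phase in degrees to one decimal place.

∠(j1.9 + 1.7) = arctan(1.9/1.7) = 48.18°
∠(j1.9 + 5.16) = arctan(1.9/5.16) = 20.21°
∠T(j1.9) = 48.18° − 20.21° = 27.97°

28.0 deg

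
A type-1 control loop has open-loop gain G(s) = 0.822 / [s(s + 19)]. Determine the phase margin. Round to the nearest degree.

90°

Gain crossover: |G(jω)| = 1 at ω ≈ 0.0433 rad/s.
∠G(j0.0433) = −90° − arctan(0.0433/19) ≈ -90.13°
PM = 180° + (-90.13°) = 89.87°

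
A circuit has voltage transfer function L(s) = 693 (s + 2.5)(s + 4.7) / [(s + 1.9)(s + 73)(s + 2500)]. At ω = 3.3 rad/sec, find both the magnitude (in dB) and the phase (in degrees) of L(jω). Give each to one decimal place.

|L| = -32.5 dB, ∠L = 25.2°

|j3.3 + 2.5| = √(3.3² + 2.5²) = 4.14
|j3.3 + 4.7| = √(3.3² + 4.7²) = 5.743
|j3.3 + 1.9| = √(3.3² + 1.9²) = 3.808
|j3.3 + 73| = √(3.3² + 73²) = 73.07
|j3.3 + 2500| = √(3.3² + 2500²) = 2500
|L(j3.3)| = 693 × 4.14 × 5.743 / (3.808 × 73.07 × 2500) = 0.023685
20 log₁₀(0.023685) = -32.51 dB
∠(j3.3 + 2.5) = arctan(3.3/2.5) = 52.85°
∠(j3.3 + 4.7) = arctan(3.3/4.7) = 35.07°
∠(j3.3 + 1.9) = arctan(3.3/1.9) = 60.07°
∠(j3.3 + 73) = arctan(3.3/73) = 2.59°
∠(j3.3 + 2500) = arctan(3.3/2500) = 0.08°
∠L(j3.3) = 52.85° + 35.07° − (60.07° + 2.59° + 0.08°) = 25.19°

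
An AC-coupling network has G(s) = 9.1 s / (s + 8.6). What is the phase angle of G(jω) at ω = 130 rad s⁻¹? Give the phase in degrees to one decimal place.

∠(j130) = 90.00°
∠(j130 + 8.6) = arctan(130/8.6) = 86.22°
∠G(j130) = 90.00° − 86.22° = 3.78°

3.8 deg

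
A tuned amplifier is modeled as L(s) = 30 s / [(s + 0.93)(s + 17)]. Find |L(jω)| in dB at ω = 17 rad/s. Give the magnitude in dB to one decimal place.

1.9 dB

|j17| = 17
|j17 + 0.93| = √(17² + 0.93²) = 17.03
|j17 + 17| = √(17² + 17²) = 24.04
|L(j17)| = 30 × 17 / (17.03 × 24.04) = 1.246
20 log₁₀(1.246) = 1.91 dB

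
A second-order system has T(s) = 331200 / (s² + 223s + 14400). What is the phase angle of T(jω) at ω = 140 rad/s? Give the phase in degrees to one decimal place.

∠[(j140)² + 223(j140) + 14400] = ∠[-5200 + j31220] = 99.46°
∠T(j140) = −99.46° = -99.46°

-99.5°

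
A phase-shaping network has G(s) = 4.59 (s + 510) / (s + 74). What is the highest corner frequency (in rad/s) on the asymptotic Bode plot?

510 rad/s

Break frequencies occur at each pole and zero magnitude: 74 rad/s, 510 rad/s.
The highest is 510 rad/s.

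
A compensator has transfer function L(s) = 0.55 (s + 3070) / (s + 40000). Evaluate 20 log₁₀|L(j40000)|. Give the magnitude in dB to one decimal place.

|j40000 + 3070| = √(40000² + 3070²) = 4.012e+04
|j40000 + 40000| = √(40000² + 40000²) = 5.657e+04
|L(j40000)| = 0.55 × 4.012e+04 / 5.657e+04 = 0.39005
20 log₁₀(0.39005) = -8.18 dB

-8.2 dB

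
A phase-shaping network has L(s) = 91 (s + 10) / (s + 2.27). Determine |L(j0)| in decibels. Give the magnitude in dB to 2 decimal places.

52.06 dB

L(0) = 91 × 10 / 2.27 = 400.88
20 log₁₀(400.88) = 52.060 dB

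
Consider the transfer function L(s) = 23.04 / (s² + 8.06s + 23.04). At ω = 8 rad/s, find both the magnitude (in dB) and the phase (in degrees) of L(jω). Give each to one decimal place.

|(j8)² + 8.06(j8) + 23.04| = |-40.96 + j64.48| = 76.39
|L(j8)| = 23.04 / 76.39 = 0.30161
20 log₁₀(0.30161) = -10.41 dB
∠[(j8)² + 8.06(j8) + 23.04] = ∠[-40.96 + j64.48] = 122.43°
∠L(j8) = −122.43° = -122.43°

|L| = -10.4 dB, ∠L = -122.4°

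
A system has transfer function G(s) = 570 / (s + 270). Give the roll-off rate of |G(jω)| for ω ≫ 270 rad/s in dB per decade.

With 0 zeros and 1 pole, the high-frequency asymptotic slope is 20 × (0 − 1) = -20 dB/decade.

-20 dB/decade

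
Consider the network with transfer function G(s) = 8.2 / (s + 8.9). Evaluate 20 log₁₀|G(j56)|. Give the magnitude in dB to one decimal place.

-16.8 dB

|j56 + 8.9| = √(56² + 8.9²) = 56.7
|G(j56)| = 8.2 / 56.7 = 0.14461
20 log₁₀(0.14461) = -16.80 dB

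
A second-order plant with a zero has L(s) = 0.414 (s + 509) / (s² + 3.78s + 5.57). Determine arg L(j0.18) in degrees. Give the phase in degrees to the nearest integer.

∠(j0.18 + 509) = arctan(0.18/509) = 0.02°
∠[(j0.18)² + 3.78(j0.18) + 5.57] = ∠[5.5376 + j0.6804] = 7.00°
∠L(j0.18) = 0.02° − 7.00° = -6.98°

-7°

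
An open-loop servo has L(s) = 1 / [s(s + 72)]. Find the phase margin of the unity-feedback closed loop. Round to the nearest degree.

90 deg

Gain crossover: |L(jω)| = 1 at ω ≈ 0.0139 rad/s.
∠L(j0.0139) = −90° − arctan(0.0139/72) ≈ -90.01°
PM = 180° + (-90.01°) = 89.99°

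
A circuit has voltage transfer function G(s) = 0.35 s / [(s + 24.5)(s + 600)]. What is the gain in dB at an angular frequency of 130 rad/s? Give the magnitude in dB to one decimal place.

|j130| = 130
|j130 + 24.5| = √(130² + 24.5²) = 132.3
|j130 + 600| = √(130² + 600²) = 613.9
|G(j130)| = 0.35 × 130 / (132.3 × 613.9) = 0.00056024
20 log₁₀(0.00056024) = -65.03 dB

-65.0 dB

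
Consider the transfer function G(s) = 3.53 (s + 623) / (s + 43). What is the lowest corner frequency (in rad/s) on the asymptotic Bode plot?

43 rad/s

Break frequencies occur at each pole and zero magnitude: 43 rad/s, 623 rad/s.
The lowest is 43 rad/s.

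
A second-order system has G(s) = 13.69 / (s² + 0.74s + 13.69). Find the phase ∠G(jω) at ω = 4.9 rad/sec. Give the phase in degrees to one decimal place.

-160.6°

∠[(j4.9)² + 0.74(j4.9) + 13.69] = ∠[-10.32 + j3.626] = 160.64°
∠G(j4.9) = −160.64° = -160.64°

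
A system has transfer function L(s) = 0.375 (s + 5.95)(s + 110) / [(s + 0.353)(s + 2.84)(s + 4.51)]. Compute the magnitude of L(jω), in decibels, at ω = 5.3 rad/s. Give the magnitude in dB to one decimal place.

3.4 dB

|j5.3 + 5.95| = √(5.3² + 5.95²) = 7.968
|j5.3 + 110| = √(5.3² + 110²) = 110.1
|j5.3 + 0.353| = √(5.3² + 0.353²) = 5.312
|j5.3 + 2.84| = √(5.3² + 2.84²) = 6.013
|j5.3 + 4.51| = √(5.3² + 4.51²) = 6.959
|L(j5.3)| = 0.375 × 7.968 × 110.1 / (5.312 × 6.013 × 6.959) = 1.4805
20 log₁₀(1.4805) = 3.41 dB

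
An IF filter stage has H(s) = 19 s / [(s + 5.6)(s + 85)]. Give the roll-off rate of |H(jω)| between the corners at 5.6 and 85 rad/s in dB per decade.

0 dB/decade

In this band the factors already past their corner are: 1 differentiator zero, pole at 5.6; net slope = 0 dB/decade.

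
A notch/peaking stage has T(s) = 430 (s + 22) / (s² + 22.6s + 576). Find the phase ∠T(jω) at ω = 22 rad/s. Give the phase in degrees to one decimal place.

∠(j22 + 22) = arctan(22/22) = 45.00°
∠[(j22)² + 22.6(j22) + 576] = ∠[92 + j497.2] = 79.52°
∠T(j22) = 45.00° − 79.52° = -34.52°

-34.5°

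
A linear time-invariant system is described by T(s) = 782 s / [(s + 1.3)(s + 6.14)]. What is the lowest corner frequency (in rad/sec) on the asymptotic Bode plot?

1.3 rad/sec

Break frequencies occur at each pole and zero magnitude: 1.3 rad/sec, 6.14 rad/sec.
The lowest is 1.3 rad/sec.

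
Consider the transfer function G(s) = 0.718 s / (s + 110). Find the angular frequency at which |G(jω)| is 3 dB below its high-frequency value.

110 rad/s

For a single-pole high-pass, the −3 dB point is at the pole: ω = 110 rad/s.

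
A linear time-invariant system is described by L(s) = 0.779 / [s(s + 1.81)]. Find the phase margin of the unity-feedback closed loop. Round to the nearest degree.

77 deg

Gain crossover: |L(jω)| = 1 at ω ≈ 0.419 rad/s.
∠L(j0.419) = −90° − arctan(0.419/1.81) ≈ -103.04°
PM = 180° + (-103.04°) = 76.96°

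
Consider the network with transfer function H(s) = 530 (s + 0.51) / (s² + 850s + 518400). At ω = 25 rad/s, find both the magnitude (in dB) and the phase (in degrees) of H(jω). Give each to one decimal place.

|H| = -31.8 dB, ∠H = 86.5°

|j25 + 0.51| = √(25² + 0.51²) = 25.01
|(j25)² + 850(j25) + 518400| = |5.1778e+05 + j21250| = 5.182e+05
|H(j25)| = 530 × 25.01 / 5.182e+05 = 0.025574
20 log₁₀(0.025574) = -31.84 dB
∠(j25 + 0.51) = arctan(25/0.51) = 88.83°
∠[(j25)² + 850(j25) + 518400] = ∠[5.1778e+05 + j21250] = 2.35°
∠H(j25) = 88.83° − 2.35° = 86.48°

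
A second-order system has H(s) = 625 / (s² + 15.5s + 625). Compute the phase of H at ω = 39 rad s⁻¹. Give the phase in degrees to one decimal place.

-146.0°

∠[(j39)² + 15.5(j39) + 625] = ∠[-896 + j604.5] = 145.99°
∠H(j39) = −145.99° = -145.99°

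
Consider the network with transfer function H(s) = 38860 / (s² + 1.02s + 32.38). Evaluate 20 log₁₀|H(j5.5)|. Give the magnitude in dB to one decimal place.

|(j5.5)² + 1.02(j5.5) + 32.38| = |2.13 + j5.61| = 6.001
|H(j5.5)| = 38860 / 6.001 = 6475.9
20 log₁₀(6475.9) = 76.23 dB

76.2 dB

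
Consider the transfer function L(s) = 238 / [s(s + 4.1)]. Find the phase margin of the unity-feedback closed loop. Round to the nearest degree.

Gain crossover: |L(jω)| = 1 at ω ≈ 15.2 rad/sec.
∠L(j15.2) = −90° − arctan(15.2/4.1) ≈ -164.86°
PM = 180° + (-164.86°) = 15.14°

15°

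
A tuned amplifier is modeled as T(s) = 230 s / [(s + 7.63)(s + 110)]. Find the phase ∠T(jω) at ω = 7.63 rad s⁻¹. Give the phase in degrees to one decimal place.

41.0°

∠(j7.63) = 90.00°
∠(j7.63 + 7.63) = arctan(7.63/7.63) = 45.00°
∠(j7.63 + 110) = arctan(7.63/110) = 3.97°
∠T(j7.63) = 90.00° − (45.00° + 3.97°) = 41.03°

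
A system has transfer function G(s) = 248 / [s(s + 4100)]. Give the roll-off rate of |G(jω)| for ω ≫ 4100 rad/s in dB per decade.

With 0 zeros and 2 poles, the high-frequency asymptotic slope is 20 × (0 − 2) = -40 dB/decade.

-40 dB/decade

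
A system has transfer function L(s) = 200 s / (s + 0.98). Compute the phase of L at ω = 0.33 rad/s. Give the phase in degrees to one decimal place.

71.4°

∠(j0.33) = 90.00°
∠(j0.33 + 0.98) = arctan(0.33/0.98) = 18.61°
∠L(j0.33) = 90.00° − 18.61° = 71.39°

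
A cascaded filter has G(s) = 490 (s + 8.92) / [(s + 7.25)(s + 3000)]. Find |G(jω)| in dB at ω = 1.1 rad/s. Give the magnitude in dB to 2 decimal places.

-13.97 dB

|j1.1 + 8.92| = √(1.1² + 8.92²) = 8.988
|j1.1 + 7.25| = √(1.1² + 7.25²) = 7.333
|j1.1 + 3000| = √(1.1² + 3000²) = 3000
|G(j1.1)| = 490 × 8.988 / (7.333 × 3000) = 0.20019
20 log₁₀(0.20019) = -13.971 dB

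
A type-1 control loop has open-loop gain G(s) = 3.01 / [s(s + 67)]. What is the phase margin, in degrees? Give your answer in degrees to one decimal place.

Gain crossover: |G(jω)| = 1 at ω ≈ 0.0449 rad/sec.
∠G(j0.0449) = −90° − arctan(0.0449/67) ≈ -90.04°
PM = 180° + (-90.04°) = 89.96°

90.0°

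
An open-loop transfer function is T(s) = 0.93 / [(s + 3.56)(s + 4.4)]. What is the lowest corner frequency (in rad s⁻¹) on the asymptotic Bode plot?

3.56 rad s⁻¹

Break frequencies occur at each pole and zero magnitude: 3.56 rad s⁻¹, 4.4 rad s⁻¹.
The lowest is 3.56 rad s⁻¹.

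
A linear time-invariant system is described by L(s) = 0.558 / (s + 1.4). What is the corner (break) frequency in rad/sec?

The single real pole at s = −1.4 gives a corner at ω = 1.4 rad/sec.

1.4 rad/sec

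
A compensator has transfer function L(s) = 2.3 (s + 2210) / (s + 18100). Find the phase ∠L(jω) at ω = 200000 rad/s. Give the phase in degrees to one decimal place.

∠(j200000 + 2210) = arctan(200000/2210) = 89.37°
∠(j200000 + 18100) = arctan(200000/18100) = 84.83°
∠L(j200000) = 89.37° − 84.83° = 4.54°

4.5°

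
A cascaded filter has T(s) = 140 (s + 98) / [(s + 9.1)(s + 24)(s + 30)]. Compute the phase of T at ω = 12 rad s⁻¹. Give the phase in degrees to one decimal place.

-94.2 deg

∠(j12 + 98) = arctan(12/98) = 6.98°
∠(j12 + 9.1) = arctan(12/9.1) = 52.83°
∠(j12 + 24) = arctan(12/24) = 26.57°
∠(j12 + 30) = arctan(12/30) = 21.80°
∠T(j12) = 6.98° − (52.83° + 26.57° + 21.80°) = -94.21°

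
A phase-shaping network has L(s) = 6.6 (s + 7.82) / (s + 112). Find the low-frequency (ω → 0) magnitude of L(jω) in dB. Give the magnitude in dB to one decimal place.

L(0) = 6.6 × 7.82 / 112 = 0.46082
20 log₁₀(0.46082) = -6.73 dB

-6.7 dB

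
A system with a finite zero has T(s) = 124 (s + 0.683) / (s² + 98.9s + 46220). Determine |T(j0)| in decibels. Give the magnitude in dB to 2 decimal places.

-54.74 dB

T(0) = 124 × 0.683 / 46220 = 0.0018324
20 log₁₀(0.0018324) = -54.740 dB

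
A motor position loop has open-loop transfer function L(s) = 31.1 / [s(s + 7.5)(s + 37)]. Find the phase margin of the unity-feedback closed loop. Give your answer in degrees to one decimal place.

89.0°

Gain crossover: |L(jω)| = 1 at ω ≈ 0.112 rad/s.
∠L(j0.112) = −90° − arctan(0.112/7.5) − arctan(0.112/37) ≈ -91.03°
PM = 180° + (-91.03°) = 88.97°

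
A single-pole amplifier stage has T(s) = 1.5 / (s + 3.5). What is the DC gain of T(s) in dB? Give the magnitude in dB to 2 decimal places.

-7.36 dB

T(0) = 1.5 / 3.5 = 0.42857
20 log₁₀(0.42857) = -7.360 dB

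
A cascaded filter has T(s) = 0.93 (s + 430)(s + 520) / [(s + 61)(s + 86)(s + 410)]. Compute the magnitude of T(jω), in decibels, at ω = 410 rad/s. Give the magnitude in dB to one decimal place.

-48.8 dB

|j410 + 430| = √(410² + 430²) = 594.1
|j410 + 520| = √(410² + 520²) = 662.2
|j410 + 61| = √(410² + 61²) = 414.5
|j410 + 86| = √(410² + 86²) = 418.9
|j410 + 410| = √(410² + 410²) = 579.8
|T(j410)| = 0.93 × 594.1 × 662.2 / (414.5 × 418.9 × 579.8) = 0.003634
20 log₁₀(0.003634) = -48.79 dB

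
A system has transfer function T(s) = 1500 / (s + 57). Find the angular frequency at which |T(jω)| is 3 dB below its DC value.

57 rad/s

For a single-pole low-pass, the −3 dB point is at the pole: ω = 57 rad/s.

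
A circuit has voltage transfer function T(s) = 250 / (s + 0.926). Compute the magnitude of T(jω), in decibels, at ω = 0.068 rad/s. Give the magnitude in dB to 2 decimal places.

|j0.068 + 0.926| = √(0.068² + 0.926²) = 0.9285
|T(j0.068)| = 250 / 0.9285 = 269.25
20 log₁₀(269.25) = 48.603 dB

48.60 dB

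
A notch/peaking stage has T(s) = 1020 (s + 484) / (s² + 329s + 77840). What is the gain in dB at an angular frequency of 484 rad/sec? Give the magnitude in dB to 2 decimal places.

|j484 + 484| = √(484² + 484²) = 684.5
|(j484)² + 329(j484) + 77840| = |-1.5642e+05 + j1.5924e+05| = 2.232e+05
|T(j484)| = 1020 × 684.5 / 2.232e+05 = 3.1279
20 log₁₀(3.1279) = 9.905 dB

9.90 dB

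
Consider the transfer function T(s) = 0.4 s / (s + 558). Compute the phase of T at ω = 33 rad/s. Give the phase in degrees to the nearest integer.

87°

∠(j33) = 90.00°
∠(j33 + 558) = arctan(33/558) = 3.38°
∠T(j33) = 90.00° − 3.38° = 86.62°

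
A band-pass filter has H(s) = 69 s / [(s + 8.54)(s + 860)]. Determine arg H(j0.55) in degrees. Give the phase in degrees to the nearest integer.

∠(j0.55) = 90.00°
∠(j0.55 + 8.54) = arctan(0.55/8.54) = 3.68°
∠(j0.55 + 860) = arctan(0.55/860) = 0.04°
∠H(j0.55) = 90.00° − (3.68° + 0.04°) = 86.28°

86 deg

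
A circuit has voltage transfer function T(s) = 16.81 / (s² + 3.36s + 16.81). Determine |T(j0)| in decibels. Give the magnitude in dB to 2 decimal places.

0.00 dB

T(0) = 16.81 / 16.81 = 1
20 log₁₀(1) = 0.000 dB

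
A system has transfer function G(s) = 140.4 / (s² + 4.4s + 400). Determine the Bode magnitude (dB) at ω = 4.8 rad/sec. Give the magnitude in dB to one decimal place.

-8.6 dB

|(j4.8)² + 4.4(j4.8) + 400| = |376.96 + j21.12| = 377.6
|G(j4.8)| = 140.4 / 377.6 = 0.37187
20 log₁₀(0.37187) = -8.59 dB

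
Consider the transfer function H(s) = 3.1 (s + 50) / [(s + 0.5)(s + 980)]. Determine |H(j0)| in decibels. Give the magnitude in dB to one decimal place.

-10.0 dB

H(0) = 3.1 × 50 / (0.5 × 980) = 0.31633
20 log₁₀(0.31633) = -10.00 dB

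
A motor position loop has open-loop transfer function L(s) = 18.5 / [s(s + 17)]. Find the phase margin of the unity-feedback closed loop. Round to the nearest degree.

Gain crossover: |L(jω)| = 1 at ω ≈ 1.09 rad/s.
∠L(j1.09) = −90° − arctan(1.09/17) ≈ -93.66°
PM = 180° + (-93.66°) = 86.34°

86°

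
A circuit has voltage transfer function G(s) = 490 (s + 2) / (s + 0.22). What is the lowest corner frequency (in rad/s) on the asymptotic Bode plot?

0.22 rad/s

Break frequencies occur at each pole and zero magnitude: 0.22 rad/s, 2 rad/s.
The lowest is 0.22 rad/s.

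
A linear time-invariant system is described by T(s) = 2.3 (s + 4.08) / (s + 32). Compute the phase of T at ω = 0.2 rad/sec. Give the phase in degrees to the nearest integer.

2 deg

∠(j0.2 + 4.08) = arctan(0.2/4.08) = 2.81°
∠(j0.2 + 32) = arctan(0.2/32) = 0.36°
∠T(j0.2) = 2.81° − 0.36° = 2.45°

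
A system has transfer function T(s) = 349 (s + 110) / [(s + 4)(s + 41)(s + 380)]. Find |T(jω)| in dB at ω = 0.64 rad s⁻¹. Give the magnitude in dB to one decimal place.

|j0.64 + 110| = √(0.64² + 110²) = 110
|j0.64 + 4| = √(0.64² + 4²) = 4.051
|j0.64 + 41| = √(0.64² + 41²) = 41
|j0.64 + 380| = √(0.64² + 380²) = 380
|T(j0.64)| = 349 × 110 / (4.051 × 41 × 380) = 0.60821
20 log₁₀(0.60821) = -4.32 dB

-4.3 dB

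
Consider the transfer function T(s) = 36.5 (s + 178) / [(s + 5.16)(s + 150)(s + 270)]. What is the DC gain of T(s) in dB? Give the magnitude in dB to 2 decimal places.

T(0) = 36.5 × 178 / (5.16 × 150 × 270) = 0.031089
20 log₁₀(0.031089) = -30.148 dB

-30.15 dB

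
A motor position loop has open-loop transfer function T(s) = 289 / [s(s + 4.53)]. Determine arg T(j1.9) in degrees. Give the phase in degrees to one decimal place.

∠(j1.9 + 4.53) = arctan(1.9/4.53) = 22.75°
∠(j1.9) = 90.00°
∠T(j1.9) = − (22.75° + 90.00°) = -112.75°

-112.8 deg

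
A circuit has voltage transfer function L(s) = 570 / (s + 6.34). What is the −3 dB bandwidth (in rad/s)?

6.34 rad/s

For a single-pole low-pass, the −3 dB point is at the pole: ω = 6.34 rad/s.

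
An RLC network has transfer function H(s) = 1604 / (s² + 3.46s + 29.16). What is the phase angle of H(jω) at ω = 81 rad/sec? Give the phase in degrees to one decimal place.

-177.5°

∠[(j81)² + 3.46(j81) + 29.16] = ∠[-6531.8 + j280.26] = 177.54°
∠H(j81) = −177.54° = -177.54°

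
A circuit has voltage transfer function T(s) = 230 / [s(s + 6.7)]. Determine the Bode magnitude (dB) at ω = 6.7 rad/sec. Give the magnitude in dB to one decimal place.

|j6.7 + 6.7| = √(6.7² + 6.7²) = 9.475
|j6.7| = 6.7
|T(j6.7)| = 230 / (9.475 × 6.7) = 3.623
20 log₁₀(3.623) = 11.18 dB

11.2 dB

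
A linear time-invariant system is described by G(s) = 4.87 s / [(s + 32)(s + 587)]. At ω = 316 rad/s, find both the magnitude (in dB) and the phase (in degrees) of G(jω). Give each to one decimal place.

|j316| = 316
|j316 + 32| = √(316² + 32²) = 317.6
|j316 + 587| = √(316² + 587²) = 666.7
|G(j316)| = 4.87 × 316 / (317.6 × 666.7) = 0.007268
20 log₁₀(0.007268) = -42.77 dB
∠(j316) = 90.00°
∠(j316 + 32) = arctan(316/32) = 84.22°
∠(j316 + 587) = arctan(316/587) = 28.29°
∠G(j316) = 90.00° − (84.22° + 28.29°) = -22.51°

|G| = -42.8 dB, ∠G = -22.5°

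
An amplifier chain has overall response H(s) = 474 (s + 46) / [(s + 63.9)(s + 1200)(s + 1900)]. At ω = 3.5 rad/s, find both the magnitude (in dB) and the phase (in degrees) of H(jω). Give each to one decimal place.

|H| = -76.5 dB, ∠H = 0.9°

|j3.5 + 46| = √(3.5² + 46²) = 46.13
|j3.5 + 63.9| = √(3.5² + 63.9²) = 64
|j3.5 + 1200| = √(3.5² + 1200²) = 1200
|j3.5 + 1900| = √(3.5² + 1900²) = 1900
|H(j3.5)| = 474 × 46.13 / (64 × 1200 × 1900) = 0.00014987
20 log₁₀(0.00014987) = -76.49 dB
∠(j3.5 + 46) = arctan(3.5/46) = 4.35°
∠(j3.5 + 63.9) = arctan(3.5/63.9) = 3.14°
∠(j3.5 + 1200) = arctan(3.5/1200) = 0.17°
∠(j3.5 + 1900) = arctan(3.5/1900) = 0.11°
∠H(j3.5) = 4.35° − (3.14° + 0.17° + 0.11°) = 0.94°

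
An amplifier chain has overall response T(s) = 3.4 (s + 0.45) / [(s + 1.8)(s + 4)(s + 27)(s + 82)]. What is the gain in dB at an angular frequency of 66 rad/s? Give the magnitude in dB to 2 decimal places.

|j66 + 0.45| = √(66² + 0.45²) = 66
|j66 + 1.8| = √(66² + 1.8²) = 66.02
|j66 + 4| = √(66² + 4²) = 66.12
|j66 + 27| = √(66² + 27²) = 71.31
|j66 + 82| = √(66² + 82²) = 105.3
|T(j66)| = 3.4 × 66 / (66.02 × 66.12 × 71.31 × 105.3) = 6.8481e-06
20 log₁₀(6.8481e-06) = -103.289 dB

-103.29 dB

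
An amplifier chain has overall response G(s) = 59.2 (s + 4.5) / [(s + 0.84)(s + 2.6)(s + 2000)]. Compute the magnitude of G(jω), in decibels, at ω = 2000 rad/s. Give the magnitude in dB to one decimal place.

|j2000 + 4.5| = √(2000² + 4.5²) = 2000
|j2000 + 0.84| = √(2000² + 0.84²) = 2000
|j2000 + 2.6| = √(2000² + 2.6²) = 2000
|j2000 + 2000| = √(2000² + 2000²) = 2828
|G(j2000)| = 59.2 × 2000 / (2000 × 2000 × 2828) = 1.0465e-05
20 log₁₀(1.0465e-05) = -99.61 dB

-99.6 dB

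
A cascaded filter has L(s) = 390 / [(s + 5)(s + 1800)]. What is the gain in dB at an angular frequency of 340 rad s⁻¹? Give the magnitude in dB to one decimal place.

|j340 + 5| = √(340² + 5²) = 340
|j340 + 1800| = √(340² + 1800²) = 1832
|L(j340)| = 390 / (340 × 1832) = 0.00062611
20 log₁₀(0.00062611) = -64.07 dB

-64.1 dB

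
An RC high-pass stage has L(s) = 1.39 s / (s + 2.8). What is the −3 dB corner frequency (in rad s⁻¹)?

2.8 rad s⁻¹

For a single-pole high-pass, the −3 dB point is at the pole: ω = 2.8 rad s⁻¹.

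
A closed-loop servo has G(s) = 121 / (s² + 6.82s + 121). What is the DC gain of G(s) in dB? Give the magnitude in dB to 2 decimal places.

G(0) = 121 / 121 = 1
20 log₁₀(1) = 0.000 dB

0.00 dB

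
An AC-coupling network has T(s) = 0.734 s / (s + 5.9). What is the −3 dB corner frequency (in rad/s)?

5.9 rad/s

For a single-pole high-pass, the −3 dB point is at the pole: ω = 5.9 rad/s.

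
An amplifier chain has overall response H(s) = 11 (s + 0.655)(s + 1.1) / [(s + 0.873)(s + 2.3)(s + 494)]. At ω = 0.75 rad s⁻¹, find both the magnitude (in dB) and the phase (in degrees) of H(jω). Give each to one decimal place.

|H| = -39.5 dB, ∠H = 24.3°

|j0.75 + 0.655| = √(0.75² + 0.655²) = 0.9958
|j0.75 + 1.1| = √(0.75² + 1.1²) = 1.331
|j0.75 + 0.873| = √(0.75² + 0.873²) = 1.151
|j0.75 + 2.3| = √(0.75² + 2.3²) = 2.419
|j0.75 + 494| = √(0.75² + 494²) = 494
|H(j0.75)| = 11 × 0.9958 × 1.331 / (1.151 × 2.419 × 494) = 0.010602
20 log₁₀(0.010602) = -39.49 dB
∠(j0.75 + 0.655) = arctan(0.75/0.655) = 48.87°
∠(j0.75 + 1.1) = arctan(0.75/1.1) = 34.29°
∠(j0.75 + 0.873) = arctan(0.75/0.873) = 40.67°
∠(j0.75 + 2.3) = arctan(0.75/2.3) = 18.06°
∠(j0.75 + 494) = arctan(0.75/494) = 0.09°
∠H(j0.75) = 48.87° + 34.29° − (40.67° + 18.06° + 0.09°) = 24.34°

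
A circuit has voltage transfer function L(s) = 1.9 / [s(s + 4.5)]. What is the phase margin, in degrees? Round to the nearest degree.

Gain crossover: |L(jω)| = 1 at ω ≈ 0.42 rad/sec.
∠L(j0.42) = −90° − arctan(0.42/4.5) ≈ -95.34°
PM = 180° + (-95.34°) = 84.66°

85°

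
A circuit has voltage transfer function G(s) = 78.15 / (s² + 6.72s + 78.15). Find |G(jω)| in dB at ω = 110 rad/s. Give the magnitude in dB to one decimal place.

-43.8 dB

|(j110)² + 6.72(j110) + 78.15| = |-12022 + j739.2| = 1.204e+04
|G(j110)| = 78.15 / 1.204e+04 = 0.0064884
20 log₁₀(0.0064884) = -43.76 dB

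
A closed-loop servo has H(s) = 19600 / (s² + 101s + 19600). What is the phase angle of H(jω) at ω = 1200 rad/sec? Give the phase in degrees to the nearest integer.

-175 deg

∠[(j1200)² + 101(j1200) + 19600] = ∠[-1.4204e+06 + j1.212e+05] = 175.12°
∠H(j1200) = −175.12° = -175.12°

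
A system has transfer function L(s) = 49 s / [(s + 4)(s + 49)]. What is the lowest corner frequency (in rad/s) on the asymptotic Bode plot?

Break frequencies occur at each pole and zero magnitude: 4 rad/s, 49 rad/s.
The lowest is 4 rad/s.

4 rad/s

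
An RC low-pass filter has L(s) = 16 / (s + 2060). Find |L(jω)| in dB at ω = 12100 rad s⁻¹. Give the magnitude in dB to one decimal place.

|j12100 + 2060| = √(12100² + 2060²) = 1.227e+04
|L(j12100)| = 16 / 1.227e+04 = 0.0013036
20 log₁₀(0.0013036) = -57.70 dB

-57.7 dB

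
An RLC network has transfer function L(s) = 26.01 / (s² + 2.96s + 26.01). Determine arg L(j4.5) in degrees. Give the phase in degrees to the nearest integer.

-67°

∠[(j4.5)² + 2.96(j4.5) + 26.01] = ∠[5.76 + j13.32] = 66.61°
∠L(j4.5) = −66.61° = -66.61°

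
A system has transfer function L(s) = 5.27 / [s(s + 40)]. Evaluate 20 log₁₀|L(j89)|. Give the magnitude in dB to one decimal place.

|j89 + 40| = √(89² + 40²) = 97.58
|j89| = 89
|L(j89)| = 5.27 / (97.58 × 89) = 0.00060685
20 log₁₀(0.00060685) = -64.34 dB

-64.3 dB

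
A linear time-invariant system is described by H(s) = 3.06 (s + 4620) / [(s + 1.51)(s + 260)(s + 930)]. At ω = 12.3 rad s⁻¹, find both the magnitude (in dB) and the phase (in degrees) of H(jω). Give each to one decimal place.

|j12.3 + 4620| = √(12.3² + 4620²) = 4620
|j12.3 + 1.51| = √(12.3² + 1.51²) = 12.39
|j12.3 + 260| = √(12.3² + 260²) = 260.3
|j12.3 + 930| = √(12.3² + 930²) = 930.1
|H(j12.3)| = 3.06 × 4620 / (12.39 × 260.3 × 930.1) = 0.0047123
20 log₁₀(0.0047123) = -46.54 dB
∠(j12.3 + 4620) = arctan(12.3/4620) = 0.15°
∠(j12.3 + 1.51) = arctan(12.3/1.51) = 83.00°
∠(j12.3 + 260) = arctan(12.3/260) = 2.71°
∠(j12.3 + 930) = arctan(12.3/930) = 0.76°
∠H(j12.3) = 0.15° − (83.00° + 2.71° + 0.76°) = -86.31°

|H| = -46.5 dB, ∠H = -86.3°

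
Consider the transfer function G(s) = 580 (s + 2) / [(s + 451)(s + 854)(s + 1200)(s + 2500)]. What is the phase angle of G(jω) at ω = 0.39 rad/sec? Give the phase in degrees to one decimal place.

10.9°

∠(j0.39 + 2) = arctan(0.39/2) = 11.03°
∠(j0.39 + 451) = arctan(0.39/451) = 0.05°
∠(j0.39 + 854) = arctan(0.39/854) = 0.03°
∠(j0.39 + 1200) = arctan(0.39/1200) = 0.02°
∠(j0.39 + 2500) = arctan(0.39/2500) = 0.01°
∠G(j0.39) = 11.03° − (0.05° + 0.03° + 0.02° + 0.01°) = 10.93°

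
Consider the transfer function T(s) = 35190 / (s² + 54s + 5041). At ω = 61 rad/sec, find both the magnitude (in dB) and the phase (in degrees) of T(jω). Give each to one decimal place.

|T| = 19.9 dB, ∠T = -68.2°

|(j61)² + 54(j61) + 5041| = |1320 + j3294| = 3549
|T(j61)| = 35190 / 3549 = 9.9165
20 log₁₀(9.9165) = 19.93 dB
∠[(j61)² + 54(j61) + 5041] = ∠[1320 + j3294] = 68.16°
∠T(j61) = −68.16° = -68.16°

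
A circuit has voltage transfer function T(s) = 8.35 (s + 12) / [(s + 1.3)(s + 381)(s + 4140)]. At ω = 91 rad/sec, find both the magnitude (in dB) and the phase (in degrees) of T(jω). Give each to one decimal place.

|T| = -105.7 dB, ∠T = -21.4 deg

|j91 + 12| = √(91² + 12²) = 91.79
|j91 + 1.3| = √(91² + 1.3²) = 91.01
|j91 + 381| = √(91² + 381²) = 391.7
|j91 + 4140| = √(91² + 4140²) = 4141
|T(j91)| = 8.35 × 91.79 / (91.01 × 391.7 × 4141) = 5.1917e-06
20 log₁₀(5.1917e-06) = -105.69 dB
∠(j91 + 12) = arctan(91/12) = 82.49°
∠(j91 + 1.3) = arctan(91/1.3) = 89.18°
∠(j91 + 381) = arctan(91/381) = 13.43°
∠(j91 + 4140) = arctan(91/4140) = 1.26°
∠T(j91) = 82.49° − (89.18° + 13.43° + 1.26°) = -21.39°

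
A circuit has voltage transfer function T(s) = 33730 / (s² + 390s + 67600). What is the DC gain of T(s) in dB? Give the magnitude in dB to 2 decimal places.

T(0) = 33730 / 67600 = 0.49896
20 log₁₀(0.49896) = -6.039 dB

-6.04 dB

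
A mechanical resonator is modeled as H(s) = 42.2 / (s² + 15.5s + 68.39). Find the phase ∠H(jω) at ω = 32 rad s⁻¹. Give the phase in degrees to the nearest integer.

-153°

∠[(j32)² + 15.5(j32) + 68.39] = ∠[-955.61 + j496] = 152.57°
∠H(j32) = −152.57° = -152.57°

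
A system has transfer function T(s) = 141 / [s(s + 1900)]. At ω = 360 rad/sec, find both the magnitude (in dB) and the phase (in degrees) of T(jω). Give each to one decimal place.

|T| = -73.9 dB, ∠T = -100.7°

|j360 + 1900| = √(360² + 1900²) = 1934
|j360| = 360
|T(j360)| = 141 / (1934 × 360) = 0.00020254
20 log₁₀(0.00020254) = -73.87 dB
∠(j360 + 1900) = arctan(360/1900) = 10.73°
∠(j360) = 90.00°
∠T(j360) = − (10.73° + 90.00°) = -100.73°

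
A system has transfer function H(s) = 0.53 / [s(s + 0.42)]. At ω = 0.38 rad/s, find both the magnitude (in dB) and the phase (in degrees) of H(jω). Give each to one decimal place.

|H| = 7.8 dB, ∠H = -132.1°

|j0.38 + 0.42| = √(0.38² + 0.42²) = 0.5664
|j0.38| = 0.38
|H(j0.38)| = 0.53 / (0.5664 × 0.38) = 2.4625
20 log₁₀(2.4625) = 7.83 dB
∠(j0.38 + 0.42) = arctan(0.38/0.42) = 42.14°
∠(j0.38) = 90.00°
∠H(j0.38) = − (42.14° + 90.00°) = -132.14°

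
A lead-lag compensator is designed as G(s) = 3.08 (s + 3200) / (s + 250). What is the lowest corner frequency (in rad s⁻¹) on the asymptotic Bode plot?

Break frequencies occur at each pole and zero magnitude: 250 rad s⁻¹, 3200 rad s⁻¹.
The lowest is 250 rad s⁻¹.

250 rad s⁻¹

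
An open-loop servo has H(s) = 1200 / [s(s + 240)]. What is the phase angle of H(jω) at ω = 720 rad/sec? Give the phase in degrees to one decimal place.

-161.6°

∠(j720 + 240) = arctan(720/240) = 71.57°
∠(j720) = 90.00°
∠H(j720) = − (71.57° + 90.00°) = -161.57°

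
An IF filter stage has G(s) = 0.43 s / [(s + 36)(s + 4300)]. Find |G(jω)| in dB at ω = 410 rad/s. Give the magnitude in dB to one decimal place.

-80.1 dB

|j410| = 410
|j410 + 36| = √(410² + 36²) = 411.6
|j410 + 4300| = √(410² + 4300²) = 4320
|G(j410)| = 0.43 × 410 / (411.6 × 4320) = 9.9167e-05
20 log₁₀(9.9167e-05) = -80.07 dB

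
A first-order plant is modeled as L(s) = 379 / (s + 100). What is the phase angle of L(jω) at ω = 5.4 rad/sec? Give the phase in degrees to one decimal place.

∠(j5.4 + 100) = arctan(5.4/100) = 3.09°
∠L(j5.4) = −3.09° = -3.09°

-3.1 deg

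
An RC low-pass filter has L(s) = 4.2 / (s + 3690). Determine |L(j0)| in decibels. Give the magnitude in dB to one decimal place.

-58.9 dB

L(0) = 4.2 / 3690 = 0.0011382
20 log₁₀(0.0011382) = -58.88 dB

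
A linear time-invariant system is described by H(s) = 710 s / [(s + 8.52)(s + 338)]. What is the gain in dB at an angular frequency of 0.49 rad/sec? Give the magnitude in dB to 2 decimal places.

-18.37 dB

|j0.49| = 0.49
|j0.49 + 8.52| = √(0.49² + 8.52²) = 8.534
|j0.49 + 338| = √(0.49² + 338²) = 338
|H(j0.49)| = 710 × 0.49 / (8.534 × 338) = 0.12061
20 log₁₀(0.12061) = -18.372 dB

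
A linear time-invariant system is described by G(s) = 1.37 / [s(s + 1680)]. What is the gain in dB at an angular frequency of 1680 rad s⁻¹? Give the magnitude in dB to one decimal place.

-129.3 dB

|j1680 + 1680| = √(1680² + 1680²) = 2376
|j1680| = 1680
|G(j1680)| = 1.37 / (2376 × 1680) = 3.4323e-07
20 log₁₀(3.4323e-07) = -129.29 dB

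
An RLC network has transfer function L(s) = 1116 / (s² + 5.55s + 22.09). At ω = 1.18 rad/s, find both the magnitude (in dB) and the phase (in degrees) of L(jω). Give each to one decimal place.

|(j1.18)² + 5.55(j1.18) + 22.09| = |20.698 + j6.549| = 21.71
|L(j1.18)| = 1116 / 21.71 = 51.407
20 log₁₀(51.407) = 34.22 dB
∠[(j1.18)² + 5.55(j1.18) + 22.09] = ∠[20.698 + j6.549] = 17.56°
∠L(j1.18) = −17.56° = -17.56°

|L| = 34.2 dB, ∠L = -17.6°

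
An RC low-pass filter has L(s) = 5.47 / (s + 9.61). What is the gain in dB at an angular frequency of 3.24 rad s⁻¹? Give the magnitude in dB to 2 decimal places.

|j3.24 + 9.61| = √(3.24² + 9.61²) = 10.14
|L(j3.24)| = 5.47 / 10.14 = 0.53937
20 log₁₀(0.53937) = -5.362 dB

-5.36 dB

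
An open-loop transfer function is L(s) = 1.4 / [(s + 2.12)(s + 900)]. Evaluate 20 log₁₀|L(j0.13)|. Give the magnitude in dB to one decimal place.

|j0.13 + 2.12| = √(0.13² + 2.12²) = 2.124
|j0.13 + 900| = √(0.13² + 900²) = 900
|L(j0.13)| = 1.4 / (2.124 × 900) = 0.00073238
20 log₁₀(0.00073238) = -62.71 dB

-62.7 dB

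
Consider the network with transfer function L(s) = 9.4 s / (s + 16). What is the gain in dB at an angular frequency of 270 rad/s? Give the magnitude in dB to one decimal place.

19.4 dB

|j270| = 270
|j270 + 16| = √(270² + 16²) = 270.5
|L(j270)| = 9.4 × 270 / 270.5 = 9.3835
20 log₁₀(9.3835) = 19.45 dB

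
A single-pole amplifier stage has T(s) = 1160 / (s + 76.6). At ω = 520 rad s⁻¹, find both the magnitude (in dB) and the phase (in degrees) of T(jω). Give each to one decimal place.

|T| = 6.9 dB, ∠T = -81.6°

|j520 + 76.6| = √(520² + 76.6²) = 525.6
|T(j520)| = 1160 / 525.6 = 2.207
20 log₁₀(2.207) = 6.88 dB
∠(j520 + 76.6) = arctan(520/76.6) = 81.62°
∠T(j520) = −81.62° = -81.62°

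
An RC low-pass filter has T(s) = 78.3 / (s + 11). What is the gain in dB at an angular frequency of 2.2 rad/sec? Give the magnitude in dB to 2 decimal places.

|j2.2 + 11| = √(2.2² + 11²) = 11.22
|T(j2.2)| = 78.3 / 11.22 = 6.98
20 log₁₀(6.98) = 16.877 dB

16.88 dB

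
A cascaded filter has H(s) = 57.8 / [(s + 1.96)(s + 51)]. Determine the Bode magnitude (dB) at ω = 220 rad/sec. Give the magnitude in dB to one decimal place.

|j220 + 1.96| = √(220² + 1.96²) = 220
|j220 + 51| = √(220² + 51²) = 225.8
|H(j220)| = 57.8 / (220 × 225.8) = 0.0011633
20 log₁₀(0.0011633) = -58.69 dB

-58.7 dB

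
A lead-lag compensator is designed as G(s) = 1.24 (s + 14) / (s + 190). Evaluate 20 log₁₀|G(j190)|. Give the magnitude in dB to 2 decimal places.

-1.12 dB

|j190 + 14| = √(190² + 14²) = 190.5
|j190 + 190| = √(190² + 190²) = 268.7
|G(j190)| = 1.24 × 190.5 / 268.7 = 0.87919
20 log₁₀(0.87919) = -1.118 dB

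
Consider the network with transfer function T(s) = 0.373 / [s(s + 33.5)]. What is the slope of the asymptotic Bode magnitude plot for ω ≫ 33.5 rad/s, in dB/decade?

-40 dB/decade

With 0 zeros and 2 poles, the high-frequency asymptotic slope is 20 × (0 − 2) = -40 dB/decade.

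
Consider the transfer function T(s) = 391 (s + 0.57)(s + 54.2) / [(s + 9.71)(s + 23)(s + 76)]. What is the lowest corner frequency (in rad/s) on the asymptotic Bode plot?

0.57 rad/s

Break frequencies occur at each pole and zero magnitude: 0.57 rad/s, 9.71 rad/s, 23 rad/s, 54.2 rad/s, 76 rad/s.
The lowest is 0.57 rad/s.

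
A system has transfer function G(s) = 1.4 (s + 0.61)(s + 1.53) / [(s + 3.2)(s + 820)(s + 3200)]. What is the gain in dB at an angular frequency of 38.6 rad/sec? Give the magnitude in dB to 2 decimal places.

|j38.6 + 0.61| = √(38.6² + 0.61²) = 38.6
|j38.6 + 1.53| = √(38.6² + 1.53²) = 38.63
|j38.6 + 3.2| = √(38.6² + 3.2²) = 38.73
|j38.6 + 820| = √(38.6² + 820²) = 820.9
|j38.6 + 3200| = √(38.6² + 3200²) = 3200
|G(j38.6)| = 1.4 × 38.6 × 38.63 / (38.73 × 820.9 × 3200) = 2.0519e-05
20 log₁₀(2.0519e-05) = -93.757 dB

-93.76 dB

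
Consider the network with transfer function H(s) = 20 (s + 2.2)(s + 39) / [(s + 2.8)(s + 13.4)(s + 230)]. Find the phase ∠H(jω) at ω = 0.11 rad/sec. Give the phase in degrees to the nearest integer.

0°

∠(j0.11 + 2.2) = arctan(0.11/2.2) = 2.86°
∠(j0.11 + 39) = arctan(0.11/39) = 0.16°
∠(j0.11 + 2.8) = arctan(0.11/2.8) = 2.25°
∠(j0.11 + 13.4) = arctan(0.11/13.4) = 0.47°
∠(j0.11 + 230) = arctan(0.11/230) = 0.03°
∠H(j0.11) = 2.86° + 0.16° − (2.25° + 0.47° + 0.03°) = 0.28°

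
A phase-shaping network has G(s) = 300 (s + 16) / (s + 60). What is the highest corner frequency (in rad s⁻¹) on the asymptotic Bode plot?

Break frequencies occur at each pole and zero magnitude: 16 rad s⁻¹, 60 rad s⁻¹.
The highest is 60 rad s⁻¹.

60 rad s⁻¹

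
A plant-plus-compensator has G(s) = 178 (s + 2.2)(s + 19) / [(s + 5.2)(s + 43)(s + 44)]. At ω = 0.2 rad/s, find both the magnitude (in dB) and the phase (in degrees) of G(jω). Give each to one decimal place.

|j0.2 + 2.2| = √(0.2² + 2.2²) = 2.209
|j0.2 + 19| = √(0.2² + 19²) = 19
|j0.2 + 5.2| = √(0.2² + 5.2²) = 5.204
|j0.2 + 43| = √(0.2² + 43²) = 43
|j0.2 + 44| = √(0.2² + 44²) = 44
|G(j0.2)| = 178 × 2.209 × 19 / (5.204 × 43 × 44) = 0.75884
20 log₁₀(0.75884) = -2.40 dB
∠(j0.2 + 2.2) = arctan(0.2/2.2) = 5.19°
∠(j0.2 + 19) = arctan(0.2/19) = 0.60°
∠(j0.2 + 5.2) = arctan(0.2/5.2) = 2.20°
∠(j0.2 + 43) = arctan(0.2/43) = 0.27°
∠(j0.2 + 44) = arctan(0.2/44) = 0.26°
∠G(j0.2) = 5.19° + 0.60° − (2.20° + 0.27° + 0.26°) = 3.07°

|G| = -2.4 dB, ∠G = 3.1°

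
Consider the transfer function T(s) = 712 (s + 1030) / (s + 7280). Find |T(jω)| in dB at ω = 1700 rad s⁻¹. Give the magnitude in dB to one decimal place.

|j1700 + 1030| = √(1700² + 1030²) = 1988
|j1700 + 7280| = √(1700² + 7280²) = 7476
|T(j1700)| = 712 × 1988 / 7476 = 189.31
20 log₁₀(189.31) = 45.54 dB

45.5 dB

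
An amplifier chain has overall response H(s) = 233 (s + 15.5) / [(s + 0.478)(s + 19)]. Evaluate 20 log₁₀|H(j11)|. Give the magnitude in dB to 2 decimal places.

25.26 dB

|j11 + 15.5| = √(11² + 15.5²) = 19.01
|j11 + 0.478| = √(11² + 0.478²) = 11.01
|j11 + 19| = √(11² + 19²) = 21.95
|H(j11)| = 233 × 19.01 / (11.01 × 21.95) = 18.32
20 log₁₀(18.32) = 25.259 dB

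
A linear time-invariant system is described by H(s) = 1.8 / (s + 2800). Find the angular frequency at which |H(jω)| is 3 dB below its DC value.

For a single-pole low-pass, the −3 dB point is at the pole: ω = 2800 rad/s.

2800 rad/s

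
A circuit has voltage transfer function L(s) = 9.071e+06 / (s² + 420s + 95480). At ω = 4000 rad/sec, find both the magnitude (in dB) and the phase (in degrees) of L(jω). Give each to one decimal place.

|L| = -4.9 dB, ∠L = -174.0°

|(j4000)² + 420(j4000) + 95480| = |-1.5905e+07 + j1.68e+06| = 1.599e+07
|L(j4000)| = 9.071e+06 / 1.599e+07 = 0.56719
20 log₁₀(0.56719) = -4.93 dB
∠[(j4000)² + 420(j4000) + 95480] = ∠[-1.5905e+07 + j1.68e+06] = 173.97°
∠L(j4000) = −173.97° = -173.97°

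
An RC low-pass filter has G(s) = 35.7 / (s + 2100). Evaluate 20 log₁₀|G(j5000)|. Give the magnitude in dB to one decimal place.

|j5000 + 2100| = √(5000² + 2100²) = 5423
|G(j5000)| = 35.7 / 5423 = 0.006583
20 log₁₀(0.006583) = -43.63 dB

-43.6 dB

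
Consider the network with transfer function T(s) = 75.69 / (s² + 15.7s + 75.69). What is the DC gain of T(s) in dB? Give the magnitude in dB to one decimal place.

0.0 dB

T(0) = 75.69 / 75.69 = 1
20 log₁₀(1) = 0.00 dB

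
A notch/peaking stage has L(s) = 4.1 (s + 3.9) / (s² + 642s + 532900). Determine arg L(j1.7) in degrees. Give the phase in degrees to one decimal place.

23.4°

∠(j1.7 + 3.9) = arctan(1.7/3.9) = 23.55°
∠[(j1.7)² + 642(j1.7) + 532900] = ∠[5.329e+05 + j1091.4] = 0.12°
∠L(j1.7) = 23.55° − 0.12° = 23.43°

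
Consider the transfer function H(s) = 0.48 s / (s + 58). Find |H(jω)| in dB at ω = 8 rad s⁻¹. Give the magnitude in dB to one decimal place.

-23.7 dB

|j8| = 8
|j8 + 58| = √(8² + 58²) = 58.55
|H(j8)| = 0.48 × 8 / 58.55 = 0.065586
20 log₁₀(0.065586) = -23.66 dB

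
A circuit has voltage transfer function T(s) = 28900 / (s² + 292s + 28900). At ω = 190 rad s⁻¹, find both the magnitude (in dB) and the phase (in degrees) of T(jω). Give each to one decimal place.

|(j190)² + 292(j190) + 28900| = |-7200 + j55480| = 5.595e+04
|T(j190)| = 28900 / 5.595e+04 = 0.51658
20 log₁₀(0.51658) = -5.74 dB
∠[(j190)² + 292(j190) + 28900] = ∠[-7200 + j55480] = 97.39°
∠T(j190) = −97.39° = -97.39°

|T| = -5.7 dB, ∠T = -97.4°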